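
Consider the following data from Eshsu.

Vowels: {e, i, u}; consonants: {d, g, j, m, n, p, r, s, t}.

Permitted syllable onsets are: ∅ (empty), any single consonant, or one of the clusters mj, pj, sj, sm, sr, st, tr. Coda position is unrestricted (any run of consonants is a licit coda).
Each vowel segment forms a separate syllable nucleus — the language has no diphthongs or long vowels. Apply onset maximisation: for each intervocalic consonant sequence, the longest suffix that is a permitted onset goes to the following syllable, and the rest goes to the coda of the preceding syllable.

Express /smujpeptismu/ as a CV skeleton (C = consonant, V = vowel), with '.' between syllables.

The vowels are u, e, i, u — 4 nuclei, so 4 syllables.
σ1/σ2 boundary: /jp/ — longest licit onset from the right is /p/, leaving /j/ as coda.
σ2/σ3 boundary: /pt/ — longest licit onset from the right is /t/, leaving /p/ as coda.
σ3/σ4 boundary: /sm/ is a licit onset in full, so it all attaches to the next syllable.
Syllabification: smuj.pep.ti.smu.
Mapping each syllable to C/V: /smuj/ → CCVC, /pep/ → CVC, /ti/ → CV, /smu/ → CCV.

CCVC.CVC.CV.CCV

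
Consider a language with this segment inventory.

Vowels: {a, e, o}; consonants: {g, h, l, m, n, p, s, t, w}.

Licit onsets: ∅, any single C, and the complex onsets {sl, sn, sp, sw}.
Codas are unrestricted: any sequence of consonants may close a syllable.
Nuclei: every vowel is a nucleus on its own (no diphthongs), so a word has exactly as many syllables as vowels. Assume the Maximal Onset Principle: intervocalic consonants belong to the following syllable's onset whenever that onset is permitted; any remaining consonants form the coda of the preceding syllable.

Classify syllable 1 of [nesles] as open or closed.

The vowels are e, e — 2 nuclei, so 2 syllables.
V1 /e/ – V2 /e/: cluster /sl/ — /sl/ is itself a permitted onset, so the whole cluster goes right; preceding coda = ∅.
Putting it together: ne.sles.
Syllable 1 is /ne/; it ends in its nucleus with no coda, so it is open.

open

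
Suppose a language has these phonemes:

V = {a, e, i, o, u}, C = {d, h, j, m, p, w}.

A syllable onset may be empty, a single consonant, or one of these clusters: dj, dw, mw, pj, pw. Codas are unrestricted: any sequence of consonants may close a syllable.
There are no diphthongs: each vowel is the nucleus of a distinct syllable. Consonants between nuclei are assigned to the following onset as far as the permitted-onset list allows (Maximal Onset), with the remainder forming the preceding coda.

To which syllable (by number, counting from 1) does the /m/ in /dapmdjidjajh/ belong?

1

Vowels present: a, i, a; each is a nucleus, giving 3 syllables.
V1 /a/ – V2 /i/: /pmdj/ splits as /pm/ + /dj/ (/dj/ is the longest suffix that is a licit onset).
V2 /i/ – V3 /a/: cluster /dj/ — /dj/ is itself a permitted onset, so the whole cluster goes right; preceding coda = ∅.
Result: dapm.dji.djajh.
The /m/ is in the coda of syllable 1 (/dapm/).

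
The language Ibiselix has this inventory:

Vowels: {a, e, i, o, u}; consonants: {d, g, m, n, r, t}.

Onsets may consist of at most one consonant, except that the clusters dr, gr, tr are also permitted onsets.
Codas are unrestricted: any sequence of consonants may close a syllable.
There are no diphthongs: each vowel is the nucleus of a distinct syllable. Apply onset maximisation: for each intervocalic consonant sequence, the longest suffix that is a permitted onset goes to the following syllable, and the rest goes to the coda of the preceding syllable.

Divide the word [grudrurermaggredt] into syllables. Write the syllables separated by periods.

gru.dru.rer.mag.gredt

The vowels are u, u, e, a, e — 5 nuclei, so 5 syllables.
V1 /u/ – V2 /u/: cluster /dr/ — /dr/ is itself a permitted onset, so the whole cluster goes right; preceding coda = ∅.
V2 /u/ – V3 /e/: just /r/ — single C goes to the following onset.
V3 /e/ – V4 /a/: cluster /rm/ — the longest permitted-onset suffix is /m/; onset = /m/, preceding coda = /r/.
V4 /a/ – V5 /e/: cluster /ggr/ — the longest permitted-onset suffix is /gr/; onset = /gr/, preceding coda = /g/.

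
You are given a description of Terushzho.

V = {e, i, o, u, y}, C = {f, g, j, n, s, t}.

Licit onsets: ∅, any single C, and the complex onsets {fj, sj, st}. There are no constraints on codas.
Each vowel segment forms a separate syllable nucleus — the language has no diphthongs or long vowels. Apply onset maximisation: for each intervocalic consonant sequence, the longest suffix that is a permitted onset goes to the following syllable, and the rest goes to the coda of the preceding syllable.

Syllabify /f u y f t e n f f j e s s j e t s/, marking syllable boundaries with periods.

fu.yf.tenf.fjes.sjets

The vowels are u, y, e, e, e — 5 nuclei, so 5 syllables.
Between /u/ (V1) and /y/ (V2): hiatus — the boundary sits between the two vowels.
Between /y/ (V2) and /e/ (V3): /ft/; trying suffixes from longest down, /t/ is the first permitted one, so coda /f/ | onset /t/.
Between /e/ (V3) and /e/ (V4): /nffj/ splits as /nf/ + /fj/ (/fj/ is the longest suffix that is a licit onset).
Between /e/ (V4) and /e/ (V5): /ssj/; trying suffixes from longest down, /sj/ is the first permitted one, so coda /s/ | onset /sj/.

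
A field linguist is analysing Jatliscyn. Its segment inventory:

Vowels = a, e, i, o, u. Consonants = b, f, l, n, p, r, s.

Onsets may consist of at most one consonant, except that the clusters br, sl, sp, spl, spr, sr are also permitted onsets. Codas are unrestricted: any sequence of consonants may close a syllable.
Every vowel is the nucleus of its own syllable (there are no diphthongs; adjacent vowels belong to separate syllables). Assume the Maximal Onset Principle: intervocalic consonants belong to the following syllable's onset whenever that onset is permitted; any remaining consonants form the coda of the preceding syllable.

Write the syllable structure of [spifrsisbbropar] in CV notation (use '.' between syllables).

Vowels present: i, i, o, a; each is a nucleus, giving 4 syllables.
Between /i/ (V1) and /i/ (V2): /frs/; trying suffixes from longest down, /s/ is the first permitted one, so coda /fr/ | onset /s/.
Between /i/ (V2) and /o/ (V3): /sbbr/; trying suffixes from longest down, /br/ is the first permitted one, so coda /sb/ | onset /br/.
Between /o/ (V3) and /a/ (V4): just /p/ — single C goes to the following onset.
Result: spifr.sisb.bro.par.
Mapping each syllable to C/V: /spifr/ → CCVCC, /sisb/ → CVCC, /bro/ → CCV, /par/ → CVC.

CCVCC.CVCC.CCV.CVC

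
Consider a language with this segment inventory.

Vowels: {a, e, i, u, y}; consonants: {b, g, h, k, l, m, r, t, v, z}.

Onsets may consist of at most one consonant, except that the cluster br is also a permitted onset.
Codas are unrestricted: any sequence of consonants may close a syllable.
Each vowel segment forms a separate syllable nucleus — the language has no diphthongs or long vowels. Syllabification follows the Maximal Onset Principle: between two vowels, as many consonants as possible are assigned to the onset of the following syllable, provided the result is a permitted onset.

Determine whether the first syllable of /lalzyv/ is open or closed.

closed

The vowels are a, y — 2 nuclei, so 2 syllables.
Between /a/ (V1) and /y/ (V2): cluster /lz/ — the longest permitted-onset suffix is /z/; onset = /z/, preceding coda = /l/.
So the parse is lal.zyv.
Syllable 1 is /lal/ with coda /l/, so it is closed.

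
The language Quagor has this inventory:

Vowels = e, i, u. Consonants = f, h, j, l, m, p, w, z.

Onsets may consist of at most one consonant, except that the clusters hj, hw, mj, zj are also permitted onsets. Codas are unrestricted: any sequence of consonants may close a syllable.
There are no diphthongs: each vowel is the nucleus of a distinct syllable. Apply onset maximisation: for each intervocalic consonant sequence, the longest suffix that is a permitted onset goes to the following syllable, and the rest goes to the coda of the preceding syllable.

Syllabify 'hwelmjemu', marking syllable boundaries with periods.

Vowels present: e, e, u; each is a nucleus, giving 3 syllables.
V1 /e/ – V2 /e/: cluster /lmj/ — the longest permitted-onset suffix is /mj/; onset = /mj/, preceding coda = /l/.
V2 /e/ – V3 /u/: /m/ is a single consonant, so it becomes the next onset.

hwel.mje.mu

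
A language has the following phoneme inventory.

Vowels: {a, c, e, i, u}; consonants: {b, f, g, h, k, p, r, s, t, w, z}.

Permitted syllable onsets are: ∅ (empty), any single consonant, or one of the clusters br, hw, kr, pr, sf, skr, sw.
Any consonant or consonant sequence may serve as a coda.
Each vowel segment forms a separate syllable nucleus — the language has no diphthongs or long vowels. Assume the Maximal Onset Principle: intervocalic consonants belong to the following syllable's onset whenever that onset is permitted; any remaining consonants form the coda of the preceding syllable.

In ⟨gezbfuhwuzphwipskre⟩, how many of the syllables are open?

The vowels are e, u, u, i, e — 5 nuclei, so 5 syllables.
V1 /e/ – V2 /u/: /zbf/ — longest licit onset from the right is /f/, leaving /zb/ as coda.
V2 /u/ – V3 /u/: /hw/ is a licit onset in full, so it all attaches to the next syllable.
V3 /u/ – V4 /i/: /zphw/ splits as /zp/ + /hw/ (/hw/ is the longest suffix that is a licit onset).
V4 /i/ – V5 /e/: /pskr/ splits as /p/ + /skr/ (/skr/ is the longest suffix that is a licit onset).
Syllabification: gezb.fu.hwuzp.hwip.skre.
Classifying each syllable: /gezb/ (closed), /fu/ (open), /hwuzp/ (closed), /hwip/ (closed), /skre/ (open).
Open syllables: 2.

2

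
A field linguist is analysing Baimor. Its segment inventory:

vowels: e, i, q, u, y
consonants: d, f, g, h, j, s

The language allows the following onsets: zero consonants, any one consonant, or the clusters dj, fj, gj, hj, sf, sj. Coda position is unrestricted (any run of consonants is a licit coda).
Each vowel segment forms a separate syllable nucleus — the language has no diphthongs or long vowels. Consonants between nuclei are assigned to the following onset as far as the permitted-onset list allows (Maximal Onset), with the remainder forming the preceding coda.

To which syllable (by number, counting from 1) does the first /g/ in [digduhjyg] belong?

Nuclei (vowels): i, u, y → 3 syllables.
σ1/σ2 boundary: cluster /gd/ — the longest permitted-onset suffix is /d/; onset = /d/, preceding coda = /g/.
σ2/σ3 boundary: /hj/ is a licit onset in full, so it all attaches to the next syllable.
Syllabification: dig.du.hjyg.
The first /g/ is in the coda of syllable 1 (/dig/).

1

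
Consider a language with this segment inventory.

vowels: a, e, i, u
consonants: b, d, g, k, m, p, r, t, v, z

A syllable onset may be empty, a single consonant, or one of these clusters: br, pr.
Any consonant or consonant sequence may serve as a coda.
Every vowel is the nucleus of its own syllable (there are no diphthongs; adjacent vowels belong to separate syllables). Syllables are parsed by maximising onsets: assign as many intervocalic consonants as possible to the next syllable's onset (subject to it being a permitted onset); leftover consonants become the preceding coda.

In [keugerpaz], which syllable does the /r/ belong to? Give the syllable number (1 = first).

3

Nuclei (vowels): e, u, e, a → 4 syllables.
σ1/σ2 boundary: nothing intervenes; syllable break is V.V.
σ2/σ3 boundary: /g/ → onset of the next syllable (single consonants are always licit onsets).
σ3/σ4 boundary: /rp/ — longest licit onset from the right is /p/, leaving /r/ as coda.
Syllabification: ke.u.ger.paz.
The /r/ is in the coda of syllable 3 (/ger/).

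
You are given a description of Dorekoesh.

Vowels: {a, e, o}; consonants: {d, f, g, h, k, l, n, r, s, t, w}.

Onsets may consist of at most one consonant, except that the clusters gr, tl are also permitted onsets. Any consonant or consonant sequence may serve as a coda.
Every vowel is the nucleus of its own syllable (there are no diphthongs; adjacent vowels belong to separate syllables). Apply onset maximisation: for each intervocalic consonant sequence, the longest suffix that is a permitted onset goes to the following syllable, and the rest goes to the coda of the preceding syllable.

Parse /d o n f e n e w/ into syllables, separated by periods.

Vowels present: o, e, e; each is a nucleus, giving 3 syllables.
/o…e/ gap (V1→V2): cluster /nf/ — the longest permitted-onset suffix is /f/; onset = /f/, preceding coda = /n/.
/e…e/ gap (V2→V3): /n/ → onset of the next syllable (single consonants are always licit onsets).

don.fe.new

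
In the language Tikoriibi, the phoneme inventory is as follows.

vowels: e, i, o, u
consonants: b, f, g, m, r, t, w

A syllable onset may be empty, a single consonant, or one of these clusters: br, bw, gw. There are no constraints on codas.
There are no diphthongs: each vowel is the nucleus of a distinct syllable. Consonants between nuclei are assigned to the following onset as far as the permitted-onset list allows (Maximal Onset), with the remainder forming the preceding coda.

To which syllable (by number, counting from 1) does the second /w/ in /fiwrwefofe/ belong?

The vowels are i, e, o, e — 4 nuclei, so 4 syllables.
σ1/σ2 boundary: /wrw/ — longest licit onset from the right is /w/, leaving /wr/ as coda.
σ2/σ3 boundary: just /f/ — single C goes to the following onset.
σ3/σ4 boundary: /f/ → onset of the next syllable (single consonants are always licit onsets).
Result: fiwr.we.fo.fe.
The second /w/ is in the onset of syllable 2 (/we/).

2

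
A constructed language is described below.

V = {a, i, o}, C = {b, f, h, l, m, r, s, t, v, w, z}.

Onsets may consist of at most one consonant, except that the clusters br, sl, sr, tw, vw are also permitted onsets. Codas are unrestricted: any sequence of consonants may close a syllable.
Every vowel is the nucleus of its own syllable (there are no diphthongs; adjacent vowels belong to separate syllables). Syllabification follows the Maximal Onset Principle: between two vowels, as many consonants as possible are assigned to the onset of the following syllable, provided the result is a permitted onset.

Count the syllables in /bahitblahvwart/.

Vowels present: a, i, a, a; each is a nucleus, giving 4 syllables.

4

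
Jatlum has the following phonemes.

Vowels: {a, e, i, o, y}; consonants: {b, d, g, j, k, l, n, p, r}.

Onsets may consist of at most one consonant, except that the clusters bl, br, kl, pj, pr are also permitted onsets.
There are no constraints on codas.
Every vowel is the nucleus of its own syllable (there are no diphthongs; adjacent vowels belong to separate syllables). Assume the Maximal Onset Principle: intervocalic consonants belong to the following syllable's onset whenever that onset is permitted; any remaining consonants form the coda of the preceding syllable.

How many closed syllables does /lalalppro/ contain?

Vowels present: a, a, o; each is a nucleus, giving 3 syllables.
σ1/σ2 boundary: /l/ is a single consonant, so it becomes the next onset.
σ2/σ3 boundary: cluster /lppr/ — the longest permitted-onset suffix is /pr/; onset = /pr/, preceding coda = /lp/.
Putting it together: la.lalp.pro.
Classifying each syllable: /la/ (open), /lalp/ (closed), /pro/ (open).
Closed syllables: 1.

1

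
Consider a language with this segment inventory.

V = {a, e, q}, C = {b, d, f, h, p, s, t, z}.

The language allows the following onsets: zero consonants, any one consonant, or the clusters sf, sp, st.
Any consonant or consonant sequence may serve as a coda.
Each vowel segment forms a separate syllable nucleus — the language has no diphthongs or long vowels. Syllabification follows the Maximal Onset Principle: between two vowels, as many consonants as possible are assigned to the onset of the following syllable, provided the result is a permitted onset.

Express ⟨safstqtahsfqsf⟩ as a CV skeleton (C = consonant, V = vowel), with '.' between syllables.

CVC.CCV.CVC.CCVCC

Vowels present: a, q, a, q; each is a nucleus, giving 4 syllables.
V1 /a/ – V2 /q/: cluster /fst/ — the longest permitted-onset suffix is /st/; onset = /st/, preceding coda = /f/.
V2 /q/ – V3 /a/: /t/ is a single consonant, so it becomes the next onset.
V3 /a/ – V4 /q/: cluster /hsf/ — the longest permitted-onset suffix is /sf/; onset = /sf/, preceding coda = /h/.
Syllabification: saf.stq.tah.sfqsf.
Mapping each syllable to C/V: /saf/ → CVC, /stq/ → CCV, /tah/ → CVC, /sfqsf/ → CCVCC.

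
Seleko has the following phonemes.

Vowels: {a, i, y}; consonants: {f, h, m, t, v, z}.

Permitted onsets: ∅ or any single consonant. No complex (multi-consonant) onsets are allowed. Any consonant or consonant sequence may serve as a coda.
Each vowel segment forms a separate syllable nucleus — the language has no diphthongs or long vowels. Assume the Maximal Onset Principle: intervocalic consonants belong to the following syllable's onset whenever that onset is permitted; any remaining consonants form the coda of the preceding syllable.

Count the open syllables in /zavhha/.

The vowels are a, a — 2 nuclei, so 2 syllables.
/a…a/ gap (V1→V2): cluster /vhh/ — the longest permitted-onset suffix is /h/; onset = /h/, preceding coda = /vh/.
So the parse is zavh.ha.
Classifying each syllable: /zavh/ (closed), /ha/ (open).
Open syllables: 1.

1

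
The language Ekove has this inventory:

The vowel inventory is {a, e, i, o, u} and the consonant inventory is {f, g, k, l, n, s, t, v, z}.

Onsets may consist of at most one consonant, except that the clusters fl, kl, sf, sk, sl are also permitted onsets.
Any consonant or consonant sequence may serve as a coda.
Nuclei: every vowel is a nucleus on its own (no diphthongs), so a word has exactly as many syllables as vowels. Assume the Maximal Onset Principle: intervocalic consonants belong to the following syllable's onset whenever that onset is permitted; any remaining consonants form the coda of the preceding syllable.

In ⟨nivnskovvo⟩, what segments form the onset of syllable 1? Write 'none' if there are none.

n

The vowels are i, o, o — 3 nuclei, so 3 syllables.
V1 /i/ – V2 /o/: /vnsk/; trying suffixes from longest down, /sk/ is the first permitted one, so coda /vn/ | onset /sk/.
V2 /o/ – V3 /o/: /vv/ — longest licit onset from the right is /v/, leaving /v/ as coda.
Result: nivn.skov.vo.
Syllable 1 is /nivn/: onset /n/, nucleus /i/, coda /vn/.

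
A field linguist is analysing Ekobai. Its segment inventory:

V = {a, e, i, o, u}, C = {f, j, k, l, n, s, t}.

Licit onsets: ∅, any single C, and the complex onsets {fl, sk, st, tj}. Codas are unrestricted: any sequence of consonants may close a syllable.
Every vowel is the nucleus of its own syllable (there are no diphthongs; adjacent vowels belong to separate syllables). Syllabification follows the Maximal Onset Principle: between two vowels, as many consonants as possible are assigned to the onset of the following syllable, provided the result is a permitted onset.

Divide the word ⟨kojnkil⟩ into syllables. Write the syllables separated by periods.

Vowels present: o, i; each is a nucleus, giving 2 syllables.
σ1/σ2 boundary: /jnk/; trying suffixes from longest down, /k/ is the first permitted one, so coda /jn/ | onset /k/.

kojn.kil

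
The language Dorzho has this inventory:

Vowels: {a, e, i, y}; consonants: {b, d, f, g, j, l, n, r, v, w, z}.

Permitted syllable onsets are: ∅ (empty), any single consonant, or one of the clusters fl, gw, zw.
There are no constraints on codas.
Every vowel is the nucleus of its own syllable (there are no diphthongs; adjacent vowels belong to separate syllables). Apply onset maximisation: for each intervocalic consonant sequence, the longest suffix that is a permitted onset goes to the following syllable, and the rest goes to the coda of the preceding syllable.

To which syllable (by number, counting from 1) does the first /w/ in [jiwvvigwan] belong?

1

Nuclei (vowels): i, i, a → 3 syllables.
/i…i/ gap (V1→V2): cluster /wvv/ — the longest permitted-onset suffix is /v/; onset = /v/, preceding coda = /wv/.
/i…a/ gap (V2→V3): /gw/ is a licit onset in full, so it all attaches to the next syllable.
So the parse is jiwv.vi.gwan.
The first /w/ is in the coda of syllable 1 (/jiwv/).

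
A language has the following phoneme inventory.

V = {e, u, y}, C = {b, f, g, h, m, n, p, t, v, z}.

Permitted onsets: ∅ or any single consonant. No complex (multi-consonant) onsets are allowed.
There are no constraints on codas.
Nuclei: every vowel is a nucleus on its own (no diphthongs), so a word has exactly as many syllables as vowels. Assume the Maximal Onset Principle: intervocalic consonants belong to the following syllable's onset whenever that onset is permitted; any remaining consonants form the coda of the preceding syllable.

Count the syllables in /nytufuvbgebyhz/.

5

Nuclei (vowels): y, u, u, e, y → 5 syllables.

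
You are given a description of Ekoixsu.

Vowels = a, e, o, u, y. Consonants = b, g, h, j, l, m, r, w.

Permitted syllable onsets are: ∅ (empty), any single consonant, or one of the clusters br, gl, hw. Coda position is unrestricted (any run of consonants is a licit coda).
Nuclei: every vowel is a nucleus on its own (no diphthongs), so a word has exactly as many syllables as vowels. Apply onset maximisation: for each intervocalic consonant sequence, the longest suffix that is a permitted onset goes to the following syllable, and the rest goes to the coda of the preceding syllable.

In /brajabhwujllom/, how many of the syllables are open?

1

Vowels present: a, a, u, o; each is a nucleus, giving 4 syllables.
Between /a/ (V1) and /a/ (V2): /j/ → onset of the next syllable (single consonants are always licit onsets).
Between /a/ (V2) and /u/ (V3): /bhw/; trying suffixes from longest down, /hw/ is the first permitted one, so coda /b/ | onset /hw/.
Between /u/ (V3) and /o/ (V4): cluster /jll/ — the longest permitted-onset suffix is /l/; onset = /l/, preceding coda = /jl/.
Result: bra.jab.hwujl.lom.
Classifying each syllable: /bra/ (open), /jab/ (closed), /hwujl/ (closed), /lom/ (closed).
Open syllables: 1.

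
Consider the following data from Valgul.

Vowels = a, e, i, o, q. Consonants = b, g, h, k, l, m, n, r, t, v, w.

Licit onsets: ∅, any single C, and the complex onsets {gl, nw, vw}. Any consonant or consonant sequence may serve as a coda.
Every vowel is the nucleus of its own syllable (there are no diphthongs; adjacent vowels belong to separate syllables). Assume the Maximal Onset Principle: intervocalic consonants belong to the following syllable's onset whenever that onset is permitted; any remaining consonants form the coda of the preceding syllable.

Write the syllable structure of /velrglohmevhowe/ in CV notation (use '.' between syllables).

CVCC.CCVC.CVC.CV.CV

Vowels present: e, o, e, o, e; each is a nucleus, giving 5 syllables.
Between /e/ (V1) and /o/ (V2): /lrgl/ — longest licit onset from the right is /gl/, leaving /lr/ as coda.
Between /o/ (V2) and /e/ (V3): /hm/ — longest licit onset from the right is /m/, leaving /h/ as coda.
Between /e/ (V3) and /o/ (V4): /vh/ — longest licit onset from the right is /h/, leaving /v/ as coda.
Between /o/ (V4) and /e/ (V5): /w/ → onset of the next syllable (single consonants are always licit onsets).
Syllabification: velr.gloh.mev.ho.we.
Mapping each syllable to C/V: /velr/ → CVCC, /gloh/ → CCVC, /mev/ → CVC, /ho/ → CV, /we/ → CV.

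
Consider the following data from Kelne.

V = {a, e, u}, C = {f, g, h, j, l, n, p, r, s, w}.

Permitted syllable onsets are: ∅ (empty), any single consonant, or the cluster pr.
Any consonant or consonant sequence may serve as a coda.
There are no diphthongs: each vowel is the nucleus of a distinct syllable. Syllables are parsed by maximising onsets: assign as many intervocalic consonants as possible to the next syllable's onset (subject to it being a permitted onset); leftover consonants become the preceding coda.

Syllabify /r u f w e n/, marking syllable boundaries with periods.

ruf.wen

Vowels present: u, e; each is a nucleus, giving 2 syllables.
V1 /u/ – V2 /e/: cluster /fw/ — the longest permitted-onset suffix is /w/; onset = /w/, preceding coda = /f/.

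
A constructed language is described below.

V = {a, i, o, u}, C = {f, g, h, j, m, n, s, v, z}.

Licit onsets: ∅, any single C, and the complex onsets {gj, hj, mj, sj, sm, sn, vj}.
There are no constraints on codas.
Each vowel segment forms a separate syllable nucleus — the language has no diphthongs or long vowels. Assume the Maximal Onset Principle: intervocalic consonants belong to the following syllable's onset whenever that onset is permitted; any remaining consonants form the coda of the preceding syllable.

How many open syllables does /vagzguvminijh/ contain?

1

The vowels are a, u, i, i — 4 nuclei, so 4 syllables.
V1 /a/ – V2 /u/: /gzg/ splits as /gz/ + /g/ (/g/ is the longest suffix that is a licit onset).
V2 /u/ – V3 /i/: /vm/ splits as /v/ + /m/ (/m/ is the longest suffix that is a licit onset).
V3 /i/ – V4 /i/: /n/ → onset of the next syllable (single consonants are always licit onsets).
Putting it together: vagz.guv.mi.nijh.
Classifying each syllable: /vagz/ (closed), /guv/ (closed), /mi/ (open), /nijh/ (closed).
Open syllables: 1.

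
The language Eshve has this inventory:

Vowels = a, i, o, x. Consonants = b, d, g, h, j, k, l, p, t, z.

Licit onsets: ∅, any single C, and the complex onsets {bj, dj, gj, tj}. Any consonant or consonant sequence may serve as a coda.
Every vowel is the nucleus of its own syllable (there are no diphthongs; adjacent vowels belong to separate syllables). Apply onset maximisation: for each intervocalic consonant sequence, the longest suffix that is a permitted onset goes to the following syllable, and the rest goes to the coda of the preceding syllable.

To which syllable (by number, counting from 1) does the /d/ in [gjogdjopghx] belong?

Vowels present: o, o, x; each is a nucleus, giving 3 syllables.
Between /o/ (V1) and /o/ (V2): cluster /gdj/ — the longest permitted-onset suffix is /dj/; onset = /dj/, preceding coda = /g/.
Between /o/ (V2) and /x/ (V3): cluster /pgh/ — the longest permitted-onset suffix is /h/; onset = /h/, preceding coda = /pg/.
Result: gjog.djopg.hx.
The /d/ is in the onset of syllable 2 (/djopg/).

2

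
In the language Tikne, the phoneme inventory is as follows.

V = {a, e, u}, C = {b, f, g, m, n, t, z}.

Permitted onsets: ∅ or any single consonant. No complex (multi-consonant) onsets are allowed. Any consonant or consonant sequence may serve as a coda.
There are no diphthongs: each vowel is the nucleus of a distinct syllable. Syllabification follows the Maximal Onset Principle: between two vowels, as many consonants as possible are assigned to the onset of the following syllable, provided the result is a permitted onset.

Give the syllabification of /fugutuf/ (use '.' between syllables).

fu.gu.tuf

Vowels present: u, u, u; each is a nucleus, giving 3 syllables.
/u…u/ gap (V1→V2): /g/ is a single consonant, so it becomes the next onset.
/u…u/ gap (V2→V3): /t/ is a single consonant, so it becomes the next onset.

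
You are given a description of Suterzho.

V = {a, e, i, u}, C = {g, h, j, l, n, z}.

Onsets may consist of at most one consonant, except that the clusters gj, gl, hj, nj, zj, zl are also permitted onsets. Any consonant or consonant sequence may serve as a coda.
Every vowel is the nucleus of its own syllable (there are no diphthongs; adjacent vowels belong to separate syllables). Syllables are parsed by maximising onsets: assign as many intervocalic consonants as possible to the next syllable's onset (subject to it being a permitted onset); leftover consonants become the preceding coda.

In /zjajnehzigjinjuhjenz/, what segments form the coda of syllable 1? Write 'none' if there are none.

Nuclei (vowels): a, e, i, i, u, e → 6 syllables.
Between /a/ (V1) and /e/ (V2): /jn/ — longest licit onset from the right is /n/, leaving /j/ as coda.
Between /e/ (V2) and /i/ (V3): /hz/ splits as /h/ + /z/ (/z/ is the longest suffix that is a licit onset).
Between /i/ (V3) and /i/ (V4): /gj/ — entire cluster is a permitted onset → onset /gj/, coda ∅.
Between /i/ (V4) and /u/ (V5): cluster /nj/ — /nj/ is itself a permitted onset, so the whole cluster goes right; preceding coda = ∅.
Between /u/ (V5) and /e/ (V6): cluster /hj/ — /hj/ is itself a permitted onset, so the whole cluster goes right; preceding coda = ∅.
So the parse is zjaj.neh.zi.gji.nju.hjenz.
Syllable 1 is /zjaj/: onset /zj/, nucleus /a/, coda /j/.

j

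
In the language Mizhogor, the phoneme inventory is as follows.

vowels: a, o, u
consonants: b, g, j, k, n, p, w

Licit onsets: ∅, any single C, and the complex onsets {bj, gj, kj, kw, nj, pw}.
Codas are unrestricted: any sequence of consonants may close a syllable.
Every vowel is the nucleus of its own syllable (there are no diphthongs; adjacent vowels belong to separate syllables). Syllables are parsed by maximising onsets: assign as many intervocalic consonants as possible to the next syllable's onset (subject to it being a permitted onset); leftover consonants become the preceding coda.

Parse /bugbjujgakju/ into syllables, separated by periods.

Nuclei (vowels): u, u, a, u → 4 syllables.
V1 /u/ – V2 /u/: /gbj/; trying suffixes from longest down, /bj/ is the first permitted one, so coda /g/ | onset /bj/.
V2 /u/ – V3 /a/: /jg/; trying suffixes from longest down, /g/ is the first permitted one, so coda /j/ | onset /g/.
V3 /a/ – V4 /u/: /kj/ is a licit onset in full, so it all attaches to the next syllable.

bug.bjuj.ga.kju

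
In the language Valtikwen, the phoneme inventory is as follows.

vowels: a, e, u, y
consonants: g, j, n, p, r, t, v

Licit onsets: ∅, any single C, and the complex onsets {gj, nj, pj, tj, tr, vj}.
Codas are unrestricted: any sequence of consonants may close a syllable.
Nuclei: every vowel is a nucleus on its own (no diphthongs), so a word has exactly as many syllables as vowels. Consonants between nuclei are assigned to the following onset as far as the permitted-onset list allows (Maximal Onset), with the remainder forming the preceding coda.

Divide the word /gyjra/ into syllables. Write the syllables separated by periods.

gyj.ra

Vowels present: y, a; each is a nucleus, giving 2 syllables.
Between /y/ (V1) and /a/ (V2): /jr/ — longest licit onset from the right is /r/, leaving /j/ as coda.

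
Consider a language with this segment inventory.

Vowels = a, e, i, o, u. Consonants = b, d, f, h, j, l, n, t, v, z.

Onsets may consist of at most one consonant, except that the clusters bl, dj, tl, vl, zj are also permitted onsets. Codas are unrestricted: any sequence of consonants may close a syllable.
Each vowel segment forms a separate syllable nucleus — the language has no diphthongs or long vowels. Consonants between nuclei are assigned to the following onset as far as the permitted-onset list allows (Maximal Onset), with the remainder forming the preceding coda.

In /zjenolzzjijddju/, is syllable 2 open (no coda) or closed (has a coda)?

closed

Vowels present: e, o, i, u; each is a nucleus, giving 4 syllables.
σ1/σ2 boundary: /n/ is a single consonant, so it becomes the next onset.
σ2/σ3 boundary: /lzzj/; trying suffixes from longest down, /zj/ is the first permitted one, so coda /lz/ | onset /zj/.
σ3/σ4 boundary: /jddj/ — longest licit onset from the right is /dj/, leaving /jd/ as coda.
Putting it together: zje.nolz.zjijd.dju.
Syllable 2 is /nolz/ with coda /lz/, so it is closed.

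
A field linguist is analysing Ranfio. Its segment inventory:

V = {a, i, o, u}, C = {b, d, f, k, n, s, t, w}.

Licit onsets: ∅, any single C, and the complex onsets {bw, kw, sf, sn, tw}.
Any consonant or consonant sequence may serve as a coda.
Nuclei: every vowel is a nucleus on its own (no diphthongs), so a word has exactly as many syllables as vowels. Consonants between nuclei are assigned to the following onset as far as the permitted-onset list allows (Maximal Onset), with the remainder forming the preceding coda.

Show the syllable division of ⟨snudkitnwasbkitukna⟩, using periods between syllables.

The vowels are u, i, a, i, u, a — 6 nuclei, so 6 syllables.
Between /u/ (V1) and /i/ (V2): cluster /dk/ — the longest permitted-onset suffix is /k/; onset = /k/, preceding coda = /d/.
Between /i/ (V2) and /a/ (V3): /tnw/ — longest licit onset from the right is /w/, leaving /tn/ as coda.
Between /a/ (V3) and /i/ (V4): /sbk/ splits as /sb/ + /k/ (/k/ is the longest suffix that is a licit onset).
Between /i/ (V4) and /u/ (V5): /t/ is a single consonant, so it becomes the next onset.
Between /u/ (V5) and /a/ (V6): /kn/ splits as /k/ + /n/ (/n/ is the longest suffix that is a licit onset).

snud.kitn.wasb.ki.tuk.na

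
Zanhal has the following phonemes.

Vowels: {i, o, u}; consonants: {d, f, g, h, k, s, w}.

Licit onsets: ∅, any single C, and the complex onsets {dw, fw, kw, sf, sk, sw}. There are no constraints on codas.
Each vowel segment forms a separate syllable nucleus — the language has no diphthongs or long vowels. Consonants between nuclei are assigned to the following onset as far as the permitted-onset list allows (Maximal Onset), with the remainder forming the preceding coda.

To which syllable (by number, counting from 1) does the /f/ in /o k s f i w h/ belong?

Nuclei (vowels): o, i → 2 syllables.
Between /o/ (V1) and /i/ (V2): /ksf/ splits as /k/ + /sf/ (/sf/ is the longest suffix that is a licit onset).
Result: ok.sfiwh.
The /f/ is in the onset of syllable 2 (/sfiwh/).

2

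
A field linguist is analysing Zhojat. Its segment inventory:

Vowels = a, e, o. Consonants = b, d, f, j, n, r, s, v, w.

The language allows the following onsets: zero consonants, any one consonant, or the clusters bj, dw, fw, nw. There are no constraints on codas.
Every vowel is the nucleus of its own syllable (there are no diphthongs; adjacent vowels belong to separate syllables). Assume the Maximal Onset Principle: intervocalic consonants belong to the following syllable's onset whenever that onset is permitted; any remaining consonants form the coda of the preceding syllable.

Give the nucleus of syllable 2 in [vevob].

o

The vowels are e, o — 2 nuclei, so 2 syllables.
The second nucleus (vowel 2 from the left) is /o/.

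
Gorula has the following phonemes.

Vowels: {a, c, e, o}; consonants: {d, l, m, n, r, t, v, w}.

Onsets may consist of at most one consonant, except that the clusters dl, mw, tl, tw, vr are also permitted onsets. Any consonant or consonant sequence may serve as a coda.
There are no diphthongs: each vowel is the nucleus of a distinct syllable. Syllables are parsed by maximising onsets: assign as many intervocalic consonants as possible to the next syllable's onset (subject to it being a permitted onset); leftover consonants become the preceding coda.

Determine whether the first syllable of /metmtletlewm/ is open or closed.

Vowels present: e, e, e; each is a nucleus, giving 3 syllables.
Between /e/ (V1) and /e/ (V2): /tmtl/ splits as /tm/ + /tl/ (/tl/ is the longest suffix that is a licit onset).
Between /e/ (V2) and /e/ (V3): /tl/ is a licit onset in full, so it all attaches to the next syllable.
Result: metm.tle.tlewm.
Syllable 1 is /metm/ with coda /tm/, so it is closed.

closed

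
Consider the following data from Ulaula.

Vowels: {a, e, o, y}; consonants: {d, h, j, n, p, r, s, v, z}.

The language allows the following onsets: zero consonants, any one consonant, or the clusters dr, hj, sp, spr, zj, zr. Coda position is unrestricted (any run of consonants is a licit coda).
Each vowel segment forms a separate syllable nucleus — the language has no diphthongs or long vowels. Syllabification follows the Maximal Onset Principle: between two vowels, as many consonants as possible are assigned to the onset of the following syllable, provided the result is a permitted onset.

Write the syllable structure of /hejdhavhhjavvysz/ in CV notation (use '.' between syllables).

CVCC.CVCC.CCVC.CVCC

The vowels are e, a, a, y — 4 nuclei, so 4 syllables.
/e…a/ gap (V1→V2): /jdh/; trying suffixes from longest down, /h/ is the first permitted one, so coda /jd/ | onset /h/.
/a…a/ gap (V2→V3): /vhhj/ splits as /vh/ + /hj/ (/hj/ is the longest suffix that is a licit onset).
/a…y/ gap (V3→V4): cluster /vv/ — the longest permitted-onset suffix is /v/; onset = /v/, preceding coda = /v/.
So the parse is hejd.havh.hjav.vysz.
Mapping each syllable to C/V: /hejd/ → CVCC, /havh/ → CVCC, /hjav/ → CCVC, /vysz/ → CVCC.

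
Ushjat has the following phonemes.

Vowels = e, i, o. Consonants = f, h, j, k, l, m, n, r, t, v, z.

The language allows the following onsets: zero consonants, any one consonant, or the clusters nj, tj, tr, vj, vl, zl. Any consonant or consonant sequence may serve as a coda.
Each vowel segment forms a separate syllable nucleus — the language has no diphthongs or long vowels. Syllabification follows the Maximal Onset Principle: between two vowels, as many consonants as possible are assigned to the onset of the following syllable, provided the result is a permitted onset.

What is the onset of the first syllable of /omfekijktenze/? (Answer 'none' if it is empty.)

none

Vowels present: o, e, i, e, e; each is a nucleus, giving 5 syllables.
/o…e/ gap (V1→V2): cluster /mf/ — the longest permitted-onset suffix is /f/; onset = /f/, preceding coda = /m/.
/e…i/ gap (V2→V3): just /k/ — single C goes to the following onset.
/i…e/ gap (V3→V4): /jkt/ splits as /jk/ + /t/ (/t/ is the longest suffix that is a licit onset).
/e…e/ gap (V4→V5): cluster /nz/ — the longest permitted-onset suffix is /z/; onset = /z/, preceding coda = /n/.
Result: om.fe.kijk.ten.ze.
Syllable 1 is /om/: onset ∅, nucleus /o/, coda /m/.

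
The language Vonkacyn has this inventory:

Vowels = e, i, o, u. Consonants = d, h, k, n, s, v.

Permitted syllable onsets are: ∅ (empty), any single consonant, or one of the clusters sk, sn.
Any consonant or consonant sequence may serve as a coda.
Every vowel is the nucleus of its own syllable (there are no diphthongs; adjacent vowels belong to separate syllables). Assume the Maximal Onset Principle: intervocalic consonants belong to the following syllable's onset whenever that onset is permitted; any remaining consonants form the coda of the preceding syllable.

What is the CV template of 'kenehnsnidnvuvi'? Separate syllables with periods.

Nuclei (vowels): e, e, i, u, i → 5 syllables.
σ1/σ2 boundary: /n/ → onset of the next syllable (single consonants are always licit onsets).
σ2/σ3 boundary: /hnsn/; trying suffixes from longest down, /sn/ is the first permitted one, so coda /hn/ | onset /sn/.
σ3/σ4 boundary: cluster /dnv/ — the longest permitted-onset suffix is /v/; onset = /v/, preceding coda = /dn/.
σ4/σ5 boundary: /v/ is a single consonant, so it becomes the next onset.
Result: ke.nehn.snidn.vu.vi.
Mapping each syllable to C/V: /ke/ → CV, /nehn/ → CVCC, /snidn/ → CCVCC, /vu/ → CV, /vi/ → CV.

CV.CVCC.CCVCC.CV.CV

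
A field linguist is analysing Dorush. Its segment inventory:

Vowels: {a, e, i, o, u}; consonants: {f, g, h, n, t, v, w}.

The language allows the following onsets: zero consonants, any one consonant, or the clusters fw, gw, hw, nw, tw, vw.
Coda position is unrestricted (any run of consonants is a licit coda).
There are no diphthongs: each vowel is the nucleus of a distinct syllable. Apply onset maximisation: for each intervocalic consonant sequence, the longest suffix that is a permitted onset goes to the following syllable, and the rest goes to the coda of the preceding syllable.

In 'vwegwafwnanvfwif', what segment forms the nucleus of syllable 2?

a

The vowels are e, a, a, i — 4 nuclei, so 4 syllables.
The second nucleus (vowel 2 from the left) is /a/.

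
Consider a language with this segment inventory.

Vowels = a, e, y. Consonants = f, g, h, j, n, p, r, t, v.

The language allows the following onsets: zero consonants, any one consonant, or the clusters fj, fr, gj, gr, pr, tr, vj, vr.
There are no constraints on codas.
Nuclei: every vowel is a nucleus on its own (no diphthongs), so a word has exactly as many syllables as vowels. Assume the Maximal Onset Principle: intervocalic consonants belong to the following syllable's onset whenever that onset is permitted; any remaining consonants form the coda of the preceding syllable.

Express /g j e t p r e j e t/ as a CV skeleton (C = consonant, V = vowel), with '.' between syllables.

Vowels present: e, e, e; each is a nucleus, giving 3 syllables.
/e…e/ gap (V1→V2): /tpr/; trying suffixes from longest down, /pr/ is the first permitted one, so coda /t/ | onset /pr/.
/e…e/ gap (V2→V3): /j/ → onset of the next syllable (single consonants are always licit onsets).
So the parse is gjet.pre.jet.
Mapping each syllable to C/V: /gjet/ → CCVC, /pre/ → CCV, /jet/ → CVC.

CCVC.CCV.CVC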